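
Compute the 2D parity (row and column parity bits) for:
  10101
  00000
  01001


Row parities: 100
Column parities: 11100

Row P: 100, Col P: 11100, Corner: 1


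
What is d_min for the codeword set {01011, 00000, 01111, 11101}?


Comparing all pairs, minimum distance: 1
Can detect 0 errors, correct 0 errors

1


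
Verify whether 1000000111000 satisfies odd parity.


Number of 1s: 4

No, parity error (4 ones)


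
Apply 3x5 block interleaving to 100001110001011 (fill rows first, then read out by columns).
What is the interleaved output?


Matrix:
  10000
  11100
  01011
Read columns: 110011010001001

110011010001001


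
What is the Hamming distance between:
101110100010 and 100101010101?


XOR: 001011110111
Count of 1s: 8

8


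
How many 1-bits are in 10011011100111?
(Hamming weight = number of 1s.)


Counting 1s in 10011011100111

9


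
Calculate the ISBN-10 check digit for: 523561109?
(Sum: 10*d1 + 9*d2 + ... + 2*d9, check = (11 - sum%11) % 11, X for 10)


Weighted sum: 190
190 mod 11 = 3

Check digit: 8


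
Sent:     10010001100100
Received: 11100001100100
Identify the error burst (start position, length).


XOR: 01110000000000

Burst at position 1, length 3


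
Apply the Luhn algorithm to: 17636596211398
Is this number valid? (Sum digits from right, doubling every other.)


Luhn sum = 65
65 mod 10 = 5

Invalid (Luhn sum mod 10 = 5)


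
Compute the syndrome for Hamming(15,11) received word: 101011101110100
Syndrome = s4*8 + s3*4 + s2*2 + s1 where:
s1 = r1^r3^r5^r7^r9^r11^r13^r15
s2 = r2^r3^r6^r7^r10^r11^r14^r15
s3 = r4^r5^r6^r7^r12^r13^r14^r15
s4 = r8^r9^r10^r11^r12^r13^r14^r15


s1=1, s2=1, s3=0, s4=0

Syndrome = 3 (error at position 3)


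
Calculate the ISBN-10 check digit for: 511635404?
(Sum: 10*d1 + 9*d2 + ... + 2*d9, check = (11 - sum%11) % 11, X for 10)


Weighted sum: 176
176 mod 11 = 0

Check digit: 0


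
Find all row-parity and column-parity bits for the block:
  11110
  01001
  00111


Row parities: 001
Column parities: 10000

Row P: 001, Col P: 10000, Corner: 1


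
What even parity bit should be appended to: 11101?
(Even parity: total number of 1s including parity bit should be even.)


Number of 1s in data: 4
Parity bit: 0

0


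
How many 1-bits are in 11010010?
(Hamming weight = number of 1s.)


Counting 1s in 11010010

4


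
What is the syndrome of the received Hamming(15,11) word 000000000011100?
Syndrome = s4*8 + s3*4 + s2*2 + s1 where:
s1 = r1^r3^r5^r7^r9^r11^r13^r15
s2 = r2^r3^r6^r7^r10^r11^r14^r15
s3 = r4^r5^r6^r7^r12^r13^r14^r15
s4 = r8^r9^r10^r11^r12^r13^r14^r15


s1=0, s2=1, s3=0, s4=1

Syndrome = 10 (error at position 10)


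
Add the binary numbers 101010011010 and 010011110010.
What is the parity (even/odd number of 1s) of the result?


101010011010 = 2714
010011110010 = 1266
Sum = 3980 = 111110001100
1s count = 7

odd parity (7 ones in 111110001100)


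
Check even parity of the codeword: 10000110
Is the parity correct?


Number of 1s: 3

No, parity error (3 ones)


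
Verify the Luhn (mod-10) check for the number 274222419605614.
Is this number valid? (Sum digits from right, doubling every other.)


Luhn sum = 52
52 mod 10 = 2

Invalid (Luhn sum mod 10 = 2)


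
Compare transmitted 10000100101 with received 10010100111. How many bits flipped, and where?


XOR: 00010000010

2 error(s) at position(s): 3, 9


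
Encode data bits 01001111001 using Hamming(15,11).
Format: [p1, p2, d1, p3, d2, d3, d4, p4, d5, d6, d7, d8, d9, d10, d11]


Parity bits: p1=0, p2=1, p3=1, p4=1

010110011111001


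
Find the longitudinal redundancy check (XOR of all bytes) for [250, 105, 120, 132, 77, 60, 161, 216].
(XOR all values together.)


XOR chain: 250 ^ 105 ^ 120 ^ 132 ^ 77 ^ 60 ^ 161 ^ 216 = 103

103


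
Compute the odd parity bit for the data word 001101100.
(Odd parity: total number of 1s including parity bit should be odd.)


Number of 1s in data: 4
Parity bit: 1

1


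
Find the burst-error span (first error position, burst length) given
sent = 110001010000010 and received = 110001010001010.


XOR: 000000000001000

Burst at position 11, length 1


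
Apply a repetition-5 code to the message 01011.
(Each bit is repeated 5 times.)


Each bit -> 5 copies

0000011111000001111111111


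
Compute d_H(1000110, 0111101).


XOR: 1111011
Count of 1s: 6

6


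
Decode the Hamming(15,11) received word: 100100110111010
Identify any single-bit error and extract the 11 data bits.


Syndrome = 9: error at position 9

Data: 00011111010 (corrected bit 9)


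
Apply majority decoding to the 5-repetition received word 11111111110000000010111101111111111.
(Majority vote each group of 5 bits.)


Groups: 11111, 11111, 00000, 00010, 11110, 11111, 11111
Majority votes: 1100111

1100111


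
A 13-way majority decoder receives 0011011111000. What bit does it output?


Ones: 7 out of 13
Threshold: 7

1 (7/13 voted 1)


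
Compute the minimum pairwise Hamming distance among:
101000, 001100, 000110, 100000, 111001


Comparing all pairs, minimum distance: 1
Can detect 0 errors, correct 0 errors

1


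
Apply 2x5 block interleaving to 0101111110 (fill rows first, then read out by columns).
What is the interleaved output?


Matrix:
  01011
  11110
Read columns: 0111011110

0111011110


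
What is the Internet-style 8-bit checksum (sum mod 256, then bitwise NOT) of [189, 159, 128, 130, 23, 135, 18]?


Sum = 782 mod 256 = 14
Complement = 241

241


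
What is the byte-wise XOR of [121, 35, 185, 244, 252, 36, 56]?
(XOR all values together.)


XOR chain: 121 ^ 35 ^ 185 ^ 244 ^ 252 ^ 36 ^ 56 = 247

247


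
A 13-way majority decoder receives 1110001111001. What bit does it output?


Ones: 8 out of 13
Threshold: 7

1 (8/13 voted 1)


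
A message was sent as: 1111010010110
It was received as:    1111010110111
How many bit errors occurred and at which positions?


XOR: 0000000100001

2 error(s) at position(s): 7, 12


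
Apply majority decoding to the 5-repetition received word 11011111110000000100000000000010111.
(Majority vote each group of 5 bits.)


Groups: 11011, 11111, 00000, 00100, 00000, 00000, 10111
Majority votes: 1100001

1100001


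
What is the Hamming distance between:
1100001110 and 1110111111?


XOR: 0010110001
Count of 1s: 4

4


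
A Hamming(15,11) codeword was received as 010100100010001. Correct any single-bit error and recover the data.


Syndrome = 5: error at position 5

Data: 01010010001 (corrected bit 5)


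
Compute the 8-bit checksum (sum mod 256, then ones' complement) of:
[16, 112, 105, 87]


Sum = 320 mod 256 = 64
Complement = 191

191


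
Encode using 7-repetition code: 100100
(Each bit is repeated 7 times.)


Each bit -> 7 copies

111111100000000000000111111100000000000000


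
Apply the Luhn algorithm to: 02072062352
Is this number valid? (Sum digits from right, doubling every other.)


Luhn sum = 27
27 mod 10 = 7

Invalid (Luhn sum mod 10 = 7)


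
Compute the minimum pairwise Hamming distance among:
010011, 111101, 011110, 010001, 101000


Comparing all pairs, minimum distance: 1
Can detect 0 errors, correct 0 errors

1


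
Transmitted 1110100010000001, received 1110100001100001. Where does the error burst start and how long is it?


XOR: 0000000011100000

Burst at position 8, length 3


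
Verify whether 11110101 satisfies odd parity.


Number of 1s: 6

No, parity error (6 ones)


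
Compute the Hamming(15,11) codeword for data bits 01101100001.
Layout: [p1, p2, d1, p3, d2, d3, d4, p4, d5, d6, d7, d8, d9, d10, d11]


Parity bits: p1=1, p2=1, p3=1, p4=1

110111011100001


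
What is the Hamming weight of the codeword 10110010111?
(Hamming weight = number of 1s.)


Counting 1s in 10110010111

7


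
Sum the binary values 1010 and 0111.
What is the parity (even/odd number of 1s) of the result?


1010 = 10
0111 = 7
Sum = 17 = 10001
1s count = 2

even parity (2 ones in 10001)


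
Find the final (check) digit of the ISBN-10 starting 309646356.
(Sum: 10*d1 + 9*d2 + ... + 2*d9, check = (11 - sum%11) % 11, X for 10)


Weighted sum: 237
237 mod 11 = 6

Check digit: 5


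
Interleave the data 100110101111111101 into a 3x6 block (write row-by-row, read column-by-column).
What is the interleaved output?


Matrix:
  100110
  101111
  111101
Read columns: 111001011111110011

111001011111110011


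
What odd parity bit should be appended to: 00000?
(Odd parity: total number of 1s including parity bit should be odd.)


Number of 1s in data: 0
Parity bit: 1

1


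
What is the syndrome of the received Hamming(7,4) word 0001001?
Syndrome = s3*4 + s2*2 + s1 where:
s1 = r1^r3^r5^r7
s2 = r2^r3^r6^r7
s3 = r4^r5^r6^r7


s1=1, s2=1, s3=0

Syndrome = 3 (error at position 3)


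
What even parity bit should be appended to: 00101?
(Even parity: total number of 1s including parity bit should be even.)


Number of 1s in data: 2
Parity bit: 0

0


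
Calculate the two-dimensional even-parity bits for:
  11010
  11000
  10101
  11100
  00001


Row parities: 10111
Column parities: 01010

Row P: 10111, Col P: 01010, Corner: 0


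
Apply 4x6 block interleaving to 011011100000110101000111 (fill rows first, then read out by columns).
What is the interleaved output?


Matrix:
  011011
  100000
  110101
  000111
Read columns: 011010101000001110011011

011010101000001110011011


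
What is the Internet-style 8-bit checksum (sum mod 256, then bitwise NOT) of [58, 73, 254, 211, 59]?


Sum = 655 mod 256 = 143
Complement = 112

112


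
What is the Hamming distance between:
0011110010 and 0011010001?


XOR: 0000100011
Count of 1s: 3

3


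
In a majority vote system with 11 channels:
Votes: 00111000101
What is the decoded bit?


Ones: 5 out of 11
Threshold: 6

0 (5/11 voted 1)


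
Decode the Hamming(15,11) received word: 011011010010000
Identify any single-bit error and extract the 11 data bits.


Syndrome = 1: error at position 1

Data: 11100010000 (corrected bit 1)


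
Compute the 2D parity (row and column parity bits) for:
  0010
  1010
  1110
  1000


Row parities: 1011
Column parities: 1110

Row P: 1011, Col P: 1110, Corner: 1


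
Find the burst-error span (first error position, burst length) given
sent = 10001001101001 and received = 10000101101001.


XOR: 00001100000000

Burst at position 4, length 2


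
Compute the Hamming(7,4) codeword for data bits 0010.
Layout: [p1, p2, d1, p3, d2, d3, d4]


Parity bits: p1=0, p2=1, p3=1

0101010


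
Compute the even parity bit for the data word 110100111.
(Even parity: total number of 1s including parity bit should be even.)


Number of 1s in data: 6
Parity bit: 0

0


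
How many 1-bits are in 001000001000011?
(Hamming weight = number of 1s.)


Counting 1s in 001000001000011

4


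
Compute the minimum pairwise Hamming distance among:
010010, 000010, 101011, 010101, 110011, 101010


Comparing all pairs, minimum distance: 1
Can detect 0 errors, correct 0 errors

1


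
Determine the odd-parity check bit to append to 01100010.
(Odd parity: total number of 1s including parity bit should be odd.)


Number of 1s in data: 3
Parity bit: 0

0


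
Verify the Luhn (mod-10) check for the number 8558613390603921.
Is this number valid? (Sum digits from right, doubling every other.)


Luhn sum = 66
66 mod 10 = 6

Invalid (Luhn sum mod 10 = 6)


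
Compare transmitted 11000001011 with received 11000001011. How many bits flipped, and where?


XOR: 00000000000

0 errors (received matches sent)


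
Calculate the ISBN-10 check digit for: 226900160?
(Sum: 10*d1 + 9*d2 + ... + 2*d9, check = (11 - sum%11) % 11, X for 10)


Weighted sum: 171
171 mod 11 = 6

Check digit: 5


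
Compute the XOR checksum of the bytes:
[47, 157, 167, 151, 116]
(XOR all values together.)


XOR chain: 47 ^ 157 ^ 167 ^ 151 ^ 116 = 246

246


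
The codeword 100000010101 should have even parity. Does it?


Number of 1s: 4

Yes, parity is correct (4 ones)


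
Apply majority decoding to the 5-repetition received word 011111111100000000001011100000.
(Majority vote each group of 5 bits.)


Groups: 01111, 11111, 00000, 00000, 10111, 00000
Majority votes: 110010

110010


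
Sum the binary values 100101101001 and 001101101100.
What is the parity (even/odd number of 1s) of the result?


100101101001 = 2409
001101101100 = 876
Sum = 3285 = 110011010101
1s count = 7

odd parity (7 ones in 110011010101)


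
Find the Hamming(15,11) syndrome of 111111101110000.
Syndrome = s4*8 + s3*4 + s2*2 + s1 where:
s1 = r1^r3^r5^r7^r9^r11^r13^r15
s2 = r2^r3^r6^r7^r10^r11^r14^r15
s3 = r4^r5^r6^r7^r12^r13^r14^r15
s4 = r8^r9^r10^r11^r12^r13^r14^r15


s1=0, s2=0, s3=0, s4=1

Syndrome = 8 (error at position 8)


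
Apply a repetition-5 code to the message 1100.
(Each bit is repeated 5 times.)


Each bit -> 5 copies

11111111110000000000


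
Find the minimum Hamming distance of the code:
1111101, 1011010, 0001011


Comparing all pairs, minimum distance: 3
Can detect 2 errors, correct 1 errors

3


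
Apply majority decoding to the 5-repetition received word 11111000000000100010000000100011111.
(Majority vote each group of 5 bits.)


Groups: 11111, 00000, 00001, 00010, 00000, 01000, 11111
Majority votes: 1000001

1000001


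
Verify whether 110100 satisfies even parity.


Number of 1s: 3

No, parity error (3 ones)


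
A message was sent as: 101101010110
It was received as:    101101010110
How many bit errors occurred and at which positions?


XOR: 000000000000

0 errors (received matches sent)


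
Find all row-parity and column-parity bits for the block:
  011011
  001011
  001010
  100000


Row parities: 0101
Column parities: 111010

Row P: 0101, Col P: 111010, Corner: 0


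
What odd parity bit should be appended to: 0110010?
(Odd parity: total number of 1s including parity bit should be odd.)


Number of 1s in data: 3
Parity bit: 0

0


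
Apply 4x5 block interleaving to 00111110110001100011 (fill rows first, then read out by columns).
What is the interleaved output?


Matrix:
  00111
  11011
  00011
  00011
Read columns: 01000100100011111111

01000100100011111111


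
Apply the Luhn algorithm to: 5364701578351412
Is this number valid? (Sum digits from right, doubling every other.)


Luhn sum = 57
57 mod 10 = 7

Invalid (Luhn sum mod 10 = 7)


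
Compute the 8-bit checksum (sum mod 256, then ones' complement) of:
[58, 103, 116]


Sum = 277 mod 256 = 21
Complement = 234

234


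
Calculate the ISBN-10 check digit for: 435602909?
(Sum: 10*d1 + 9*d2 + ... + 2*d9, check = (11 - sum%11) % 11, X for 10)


Weighted sum: 213
213 mod 11 = 4

Check digit: 7


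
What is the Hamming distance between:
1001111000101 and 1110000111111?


XOR: 0111111111010
Count of 1s: 10

10


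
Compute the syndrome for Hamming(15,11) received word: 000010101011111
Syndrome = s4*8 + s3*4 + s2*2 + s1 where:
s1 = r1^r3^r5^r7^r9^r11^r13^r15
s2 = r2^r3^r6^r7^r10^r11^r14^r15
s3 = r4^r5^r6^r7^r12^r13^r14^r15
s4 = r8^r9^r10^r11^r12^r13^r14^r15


s1=0, s2=0, s3=0, s4=0

Syndrome = 0 (no error)


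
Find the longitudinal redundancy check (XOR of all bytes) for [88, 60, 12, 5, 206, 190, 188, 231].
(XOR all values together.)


XOR chain: 88 ^ 60 ^ 12 ^ 5 ^ 206 ^ 190 ^ 188 ^ 231 = 70

70


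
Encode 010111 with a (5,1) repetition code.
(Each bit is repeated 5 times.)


Each bit -> 5 copies

000001111100000111111111111111


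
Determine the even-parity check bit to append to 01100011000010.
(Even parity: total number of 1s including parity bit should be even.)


Number of 1s in data: 5
Parity bit: 1

1


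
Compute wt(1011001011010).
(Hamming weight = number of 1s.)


Counting 1s in 1011001011010

7


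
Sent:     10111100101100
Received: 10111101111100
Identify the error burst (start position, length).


XOR: 00000001010000

Burst at position 7, length 3


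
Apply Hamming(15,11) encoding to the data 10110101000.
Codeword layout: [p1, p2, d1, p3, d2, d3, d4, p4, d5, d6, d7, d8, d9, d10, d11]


Parity bits: p1=0, p2=0, p3=1, p4=0

001101100101000


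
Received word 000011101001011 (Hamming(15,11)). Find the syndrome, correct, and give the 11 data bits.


Syndrome = 0: no error detected

Data: 01111001011 (no errors)


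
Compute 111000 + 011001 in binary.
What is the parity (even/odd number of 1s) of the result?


111000 = 56
011001 = 25
Sum = 81 = 1010001
1s count = 3

odd parity (3 ones in 1010001)


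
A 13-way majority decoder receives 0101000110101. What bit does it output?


Ones: 6 out of 13
Threshold: 7

0 (6/13 voted 1)


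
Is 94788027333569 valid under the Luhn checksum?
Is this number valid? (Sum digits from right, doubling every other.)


Luhn sum = 76
76 mod 10 = 6

Invalid (Luhn sum mod 10 = 6)


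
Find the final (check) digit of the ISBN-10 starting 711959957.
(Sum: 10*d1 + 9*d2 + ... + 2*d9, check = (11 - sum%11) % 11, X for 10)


Weighted sum: 290
290 mod 11 = 4

Check digit: 7


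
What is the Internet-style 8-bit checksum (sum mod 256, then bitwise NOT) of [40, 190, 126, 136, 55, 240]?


Sum = 787 mod 256 = 19
Complement = 236

236


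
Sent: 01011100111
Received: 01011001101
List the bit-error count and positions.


XOR: 00000101010

3 error(s) at position(s): 5, 7, 9


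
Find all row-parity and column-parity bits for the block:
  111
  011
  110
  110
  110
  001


Row parities: 100001
Column parities: 011

Row P: 100001, Col P: 011, Corner: 0


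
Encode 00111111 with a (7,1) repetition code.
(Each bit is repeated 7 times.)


Each bit -> 7 copies

00000000000000111111111111111111111111111111111111111111


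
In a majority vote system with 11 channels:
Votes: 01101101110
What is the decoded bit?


Ones: 7 out of 11
Threshold: 6

1 (7/11 voted 1)


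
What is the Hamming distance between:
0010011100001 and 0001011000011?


XOR: 0011000100010
Count of 1s: 4

4


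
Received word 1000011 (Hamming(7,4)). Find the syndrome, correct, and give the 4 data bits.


Syndrome = 0: no error detected

Data: 0011 (no errors)


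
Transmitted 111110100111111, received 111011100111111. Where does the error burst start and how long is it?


XOR: 000101000000000

Burst at position 3, length 3


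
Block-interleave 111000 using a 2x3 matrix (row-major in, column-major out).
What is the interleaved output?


Matrix:
  111
  000
Read columns: 101010

101010


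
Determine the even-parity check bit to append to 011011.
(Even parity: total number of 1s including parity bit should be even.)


Number of 1s in data: 4
Parity bit: 0

0


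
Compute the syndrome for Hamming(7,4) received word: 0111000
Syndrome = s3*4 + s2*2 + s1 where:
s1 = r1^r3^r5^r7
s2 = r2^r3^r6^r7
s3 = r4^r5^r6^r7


s1=1, s2=0, s3=1

Syndrome = 5 (error at position 5)


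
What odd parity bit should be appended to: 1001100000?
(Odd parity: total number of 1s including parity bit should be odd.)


Number of 1s in data: 3
Parity bit: 0

0


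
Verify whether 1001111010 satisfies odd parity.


Number of 1s: 6

No, parity error (6 ones)


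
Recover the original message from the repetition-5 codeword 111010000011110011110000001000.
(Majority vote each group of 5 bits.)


Groups: 11101, 00000, 11110, 01111, 00000, 01000
Majority votes: 101100

101100


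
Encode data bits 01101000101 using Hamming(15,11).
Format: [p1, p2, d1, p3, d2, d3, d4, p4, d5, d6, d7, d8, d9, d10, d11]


Parity bits: p1=0, p2=0, p3=0, p4=1

000011011000101


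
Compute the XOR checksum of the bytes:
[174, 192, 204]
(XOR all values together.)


XOR chain: 174 ^ 192 ^ 204 = 162

162


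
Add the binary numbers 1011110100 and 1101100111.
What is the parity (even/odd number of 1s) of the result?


1011110100 = 756
1101100111 = 871
Sum = 1627 = 11001011011
1s count = 7

odd parity (7 ones in 11001011011)


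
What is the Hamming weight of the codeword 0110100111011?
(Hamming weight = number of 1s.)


Counting 1s in 0110100111011

8


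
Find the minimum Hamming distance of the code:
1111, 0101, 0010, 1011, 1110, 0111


Comparing all pairs, minimum distance: 1
Can detect 0 errors, correct 0 errors

1


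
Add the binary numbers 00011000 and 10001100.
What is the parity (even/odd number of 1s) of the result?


00011000 = 24
10001100 = 140
Sum = 164 = 10100100
1s count = 3

odd parity (3 ones in 10100100)


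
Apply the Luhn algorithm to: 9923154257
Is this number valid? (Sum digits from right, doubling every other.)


Luhn sum = 50
50 mod 10 = 0

Valid (Luhn sum mod 10 = 0)


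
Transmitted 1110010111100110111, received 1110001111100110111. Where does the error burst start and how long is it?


XOR: 0000011000000000000

Burst at position 5, length 2


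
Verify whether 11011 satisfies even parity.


Number of 1s: 4

Yes, parity is correct (4 ones)


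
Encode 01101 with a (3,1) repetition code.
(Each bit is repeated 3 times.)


Each bit -> 3 copies

000111111000111


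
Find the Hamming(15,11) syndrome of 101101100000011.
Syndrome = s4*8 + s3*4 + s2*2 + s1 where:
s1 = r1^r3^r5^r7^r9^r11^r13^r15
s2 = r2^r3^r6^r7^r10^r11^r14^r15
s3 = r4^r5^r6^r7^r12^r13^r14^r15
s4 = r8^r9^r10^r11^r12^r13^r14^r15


s1=0, s2=1, s3=1, s4=0

Syndrome = 6 (error at position 6)


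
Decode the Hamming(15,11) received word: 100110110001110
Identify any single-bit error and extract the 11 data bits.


Syndrome = 0: no error detected

Data: 01010001110 (no errors)


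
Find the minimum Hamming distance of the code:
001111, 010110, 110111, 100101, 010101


Comparing all pairs, minimum distance: 2
Can detect 1 errors, correct 0 errors

2


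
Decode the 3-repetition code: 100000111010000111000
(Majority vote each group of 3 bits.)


Groups: 100, 000, 111, 010, 000, 111, 000
Majority votes: 0010010

0010010


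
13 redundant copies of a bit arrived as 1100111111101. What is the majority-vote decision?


Ones: 10 out of 13
Threshold: 7

1 (10/13 voted 1)


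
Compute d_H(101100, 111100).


XOR: 010000
Count of 1s: 1

1


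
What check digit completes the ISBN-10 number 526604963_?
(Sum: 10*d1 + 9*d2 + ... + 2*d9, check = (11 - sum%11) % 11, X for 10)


Weighted sum: 238
238 mod 11 = 7

Check digit: 4


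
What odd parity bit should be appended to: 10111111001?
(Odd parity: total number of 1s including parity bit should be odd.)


Number of 1s in data: 8
Parity bit: 1

1


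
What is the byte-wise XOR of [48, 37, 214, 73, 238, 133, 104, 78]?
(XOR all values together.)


XOR chain: 48 ^ 37 ^ 214 ^ 73 ^ 238 ^ 133 ^ 104 ^ 78 = 199

199


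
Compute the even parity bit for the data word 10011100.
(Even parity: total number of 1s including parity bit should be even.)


Number of 1s in data: 4
Parity bit: 0

0


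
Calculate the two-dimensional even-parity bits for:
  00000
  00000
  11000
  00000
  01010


Row parities: 00000
Column parities: 10010

Row P: 00000, Col P: 10010, Corner: 0


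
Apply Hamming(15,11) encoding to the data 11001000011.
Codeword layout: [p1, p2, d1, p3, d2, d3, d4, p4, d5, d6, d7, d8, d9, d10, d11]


Parity bits: p1=0, p2=1, p3=1, p4=1

011110011000011


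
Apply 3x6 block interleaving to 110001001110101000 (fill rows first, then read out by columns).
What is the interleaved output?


Matrix:
  110001
  001110
  101000
Read columns: 101100011010010100

101100011010010100


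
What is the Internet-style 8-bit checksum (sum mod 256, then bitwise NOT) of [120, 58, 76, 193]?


Sum = 447 mod 256 = 191
Complement = 64

64


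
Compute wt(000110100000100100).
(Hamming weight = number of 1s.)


Counting 1s in 000110100000100100

5


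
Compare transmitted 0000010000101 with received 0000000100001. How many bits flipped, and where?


XOR: 0000010100100

3 error(s) at position(s): 5, 7, 10


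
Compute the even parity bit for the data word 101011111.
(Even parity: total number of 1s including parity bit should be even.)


Number of 1s in data: 7
Parity bit: 1

1


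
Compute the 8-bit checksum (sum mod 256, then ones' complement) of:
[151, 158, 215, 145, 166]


Sum = 835 mod 256 = 67
Complement = 188

188


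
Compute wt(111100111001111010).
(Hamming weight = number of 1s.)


Counting 1s in 111100111001111010

12


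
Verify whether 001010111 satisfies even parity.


Number of 1s: 5

No, parity error (5 ones)


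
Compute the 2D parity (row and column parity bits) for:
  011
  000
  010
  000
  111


Row parities: 00101
Column parities: 110

Row P: 00101, Col P: 110, Corner: 0


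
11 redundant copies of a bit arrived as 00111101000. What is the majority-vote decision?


Ones: 5 out of 11
Threshold: 6

0 (5/11 voted 1)


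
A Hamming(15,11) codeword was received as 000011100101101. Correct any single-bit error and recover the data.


Syndrome = 0: no error detected

Data: 01110101101 (no errors)


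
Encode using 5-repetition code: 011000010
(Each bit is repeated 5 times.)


Each bit -> 5 copies

000001111111111000000000000000000001111100000


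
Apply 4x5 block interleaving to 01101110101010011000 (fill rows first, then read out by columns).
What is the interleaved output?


Matrix:
  01101
  11010
  10100
  11000
Read columns: 01111101101001001000

01111101101001001000


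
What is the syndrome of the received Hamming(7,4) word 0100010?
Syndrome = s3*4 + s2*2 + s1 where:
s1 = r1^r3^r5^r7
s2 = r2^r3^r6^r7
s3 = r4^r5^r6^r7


s1=0, s2=0, s3=1

Syndrome = 4 (error at position 4)


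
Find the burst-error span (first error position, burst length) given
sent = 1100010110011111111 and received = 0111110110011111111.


XOR: 1011100000000000000

Burst at position 0, length 5


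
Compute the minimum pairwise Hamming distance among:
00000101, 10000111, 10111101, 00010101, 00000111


Comparing all pairs, minimum distance: 1
Can detect 0 errors, correct 0 errors

1


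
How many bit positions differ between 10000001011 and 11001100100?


XOR: 01001101111
Count of 1s: 7

7


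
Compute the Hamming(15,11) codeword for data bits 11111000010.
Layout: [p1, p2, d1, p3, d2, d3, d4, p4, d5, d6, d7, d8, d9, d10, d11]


Parity bits: p1=0, p2=0, p3=0, p4=0

001011101000010


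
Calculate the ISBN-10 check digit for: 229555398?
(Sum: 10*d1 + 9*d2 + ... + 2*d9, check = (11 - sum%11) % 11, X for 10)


Weighted sum: 255
255 mod 11 = 2

Check digit: 9


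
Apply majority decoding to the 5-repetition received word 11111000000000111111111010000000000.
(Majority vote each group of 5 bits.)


Groups: 11111, 00000, 00001, 11111, 11101, 00000, 00000
Majority votes: 1001100

1001100


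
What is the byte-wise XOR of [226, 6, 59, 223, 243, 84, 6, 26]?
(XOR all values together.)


XOR chain: 226 ^ 6 ^ 59 ^ 223 ^ 243 ^ 84 ^ 6 ^ 26 = 187

187


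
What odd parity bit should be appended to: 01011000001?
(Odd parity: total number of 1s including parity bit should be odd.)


Number of 1s in data: 4
Parity bit: 1

1


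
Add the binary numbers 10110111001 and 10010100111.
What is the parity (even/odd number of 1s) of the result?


10110111001 = 1465
10010100111 = 1191
Sum = 2656 = 101001100000
1s count = 4

even parity (4 ones in 101001100000)


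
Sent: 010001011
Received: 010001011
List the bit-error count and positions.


XOR: 000000000

0 errors (received matches sent)


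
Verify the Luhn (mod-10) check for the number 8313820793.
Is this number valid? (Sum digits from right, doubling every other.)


Luhn sum = 43
43 mod 10 = 3

Invalid (Luhn sum mod 10 = 3)


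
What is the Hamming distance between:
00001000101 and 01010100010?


XOR: 01011100111
Count of 1s: 7

7


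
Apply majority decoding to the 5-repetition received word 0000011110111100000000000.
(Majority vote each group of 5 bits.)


Groups: 00000, 11110, 11110, 00000, 00000
Majority votes: 01100

01100


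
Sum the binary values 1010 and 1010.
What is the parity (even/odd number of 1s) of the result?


1010 = 10
1010 = 10
Sum = 20 = 10100
1s count = 2

even parity (2 ones in 10100)


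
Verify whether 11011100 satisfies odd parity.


Number of 1s: 5

Yes, parity is correct (5 ones)


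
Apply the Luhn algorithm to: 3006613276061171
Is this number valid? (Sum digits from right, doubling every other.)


Luhn sum = 50
50 mod 10 = 0

Valid (Luhn sum mod 10 = 0)


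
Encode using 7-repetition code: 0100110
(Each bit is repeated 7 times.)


Each bit -> 7 copies

0000000111111100000000000000111111111111110000000


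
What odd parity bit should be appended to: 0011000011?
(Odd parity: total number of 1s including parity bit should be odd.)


Number of 1s in data: 4
Parity bit: 1

1


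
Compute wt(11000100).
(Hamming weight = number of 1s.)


Counting 1s in 11000100

3


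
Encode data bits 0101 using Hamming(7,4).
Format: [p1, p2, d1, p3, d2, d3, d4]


Parity bits: p1=0, p2=1, p3=0

0100101


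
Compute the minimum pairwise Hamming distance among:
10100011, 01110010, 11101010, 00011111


Comparing all pairs, minimum distance: 3
Can detect 2 errors, correct 1 errors

3


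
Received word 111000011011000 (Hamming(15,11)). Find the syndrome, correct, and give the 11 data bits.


Syndrome = 6: error at position 6

Data: 10101011000 (corrected bit 6)


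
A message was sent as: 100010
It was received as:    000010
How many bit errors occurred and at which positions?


XOR: 100000

1 error(s) at position(s): 0


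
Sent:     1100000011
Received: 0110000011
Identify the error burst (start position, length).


XOR: 1010000000

Burst at position 0, length 3


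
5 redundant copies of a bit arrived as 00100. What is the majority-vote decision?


Ones: 1 out of 5
Threshold: 3

0 (1/5 voted 1)


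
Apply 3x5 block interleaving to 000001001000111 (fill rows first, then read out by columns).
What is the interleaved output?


Matrix:
  00000
  10010
  00111
Read columns: 010000001011001

010000001011001


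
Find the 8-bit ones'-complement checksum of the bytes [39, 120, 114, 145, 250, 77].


Sum = 745 mod 256 = 233
Complement = 22

22


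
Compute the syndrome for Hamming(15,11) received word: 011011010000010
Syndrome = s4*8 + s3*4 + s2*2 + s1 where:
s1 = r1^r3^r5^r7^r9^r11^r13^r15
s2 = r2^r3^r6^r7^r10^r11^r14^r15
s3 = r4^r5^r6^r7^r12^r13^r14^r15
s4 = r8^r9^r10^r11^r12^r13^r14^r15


s1=0, s2=0, s3=1, s4=0

Syndrome = 4 (error at position 4)


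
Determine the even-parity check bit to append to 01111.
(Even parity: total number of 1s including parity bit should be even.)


Number of 1s in data: 4
Parity bit: 0

0


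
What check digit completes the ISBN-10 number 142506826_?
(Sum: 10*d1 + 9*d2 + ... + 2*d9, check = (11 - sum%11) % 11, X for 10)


Weighted sum: 177
177 mod 11 = 1

Check digit: X


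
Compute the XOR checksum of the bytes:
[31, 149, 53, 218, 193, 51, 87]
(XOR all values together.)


XOR chain: 31 ^ 149 ^ 53 ^ 218 ^ 193 ^ 51 ^ 87 = 192

192


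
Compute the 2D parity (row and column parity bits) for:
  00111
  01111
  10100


Row parities: 100
Column parities: 11100

Row P: 100, Col P: 11100, Corner: 1


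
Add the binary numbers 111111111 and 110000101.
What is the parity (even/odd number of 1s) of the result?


111111111 = 511
110000101 = 389
Sum = 900 = 1110000100
1s count = 4

even parity (4 ones in 1110000100)


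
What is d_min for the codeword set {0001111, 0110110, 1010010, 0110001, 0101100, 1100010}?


Comparing all pairs, minimum distance: 2
Can detect 1 errors, correct 0 errors

2


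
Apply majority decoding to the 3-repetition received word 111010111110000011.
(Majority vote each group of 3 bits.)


Groups: 111, 010, 111, 110, 000, 011
Majority votes: 101101

101101


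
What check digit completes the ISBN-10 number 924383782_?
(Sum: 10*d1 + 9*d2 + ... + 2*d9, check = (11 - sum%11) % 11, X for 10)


Weighted sum: 280
280 mod 11 = 5

Check digit: 6


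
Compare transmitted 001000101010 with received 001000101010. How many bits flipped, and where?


XOR: 000000000000

0 errors (received matches sent)


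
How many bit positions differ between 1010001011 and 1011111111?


XOR: 0001110100
Count of 1s: 4

4


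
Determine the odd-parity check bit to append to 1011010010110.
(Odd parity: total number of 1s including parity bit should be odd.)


Number of 1s in data: 7
Parity bit: 0

0


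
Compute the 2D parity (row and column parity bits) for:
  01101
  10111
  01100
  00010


Row parities: 1001
Column parities: 10100

Row P: 1001, Col P: 10100, Corner: 0


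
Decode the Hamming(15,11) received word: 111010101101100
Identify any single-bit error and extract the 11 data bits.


Syndrome = 0: no error detected

Data: 11011101100 (no errors)


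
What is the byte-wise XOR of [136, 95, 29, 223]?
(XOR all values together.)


XOR chain: 136 ^ 95 ^ 29 ^ 223 = 21

21


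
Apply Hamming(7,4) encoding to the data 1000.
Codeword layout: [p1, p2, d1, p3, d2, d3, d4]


Parity bits: p1=1, p2=1, p3=0

1110000


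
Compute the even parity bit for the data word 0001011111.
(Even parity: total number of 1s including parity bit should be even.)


Number of 1s in data: 6
Parity bit: 0

0


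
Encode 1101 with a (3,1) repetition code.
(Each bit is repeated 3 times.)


Each bit -> 3 copies

111111000111


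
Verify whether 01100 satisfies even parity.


Number of 1s: 2

Yes, parity is correct (2 ones)


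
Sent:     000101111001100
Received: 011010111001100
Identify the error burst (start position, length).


XOR: 011111000000000

Burst at position 1, length 5


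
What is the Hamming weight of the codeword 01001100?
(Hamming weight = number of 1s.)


Counting 1s in 01001100

3


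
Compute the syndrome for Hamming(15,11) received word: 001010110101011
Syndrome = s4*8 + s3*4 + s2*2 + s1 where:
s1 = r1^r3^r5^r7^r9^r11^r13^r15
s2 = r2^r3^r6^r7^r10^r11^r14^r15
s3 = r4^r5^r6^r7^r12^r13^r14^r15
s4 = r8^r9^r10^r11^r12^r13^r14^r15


s1=0, s2=1, s3=1, s4=1

Syndrome = 14 (error at position 14)


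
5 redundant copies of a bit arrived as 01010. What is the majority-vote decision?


Ones: 2 out of 5
Threshold: 3

0 (2/5 voted 1)


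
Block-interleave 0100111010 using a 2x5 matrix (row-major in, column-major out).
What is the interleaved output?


Matrix:
  01001
  11010
Read columns: 0111000110

0111000110


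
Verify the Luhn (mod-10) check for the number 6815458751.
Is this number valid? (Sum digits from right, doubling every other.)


Luhn sum = 47
47 mod 10 = 7

Invalid (Luhn sum mod 10 = 7)


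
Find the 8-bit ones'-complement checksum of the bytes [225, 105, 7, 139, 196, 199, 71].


Sum = 942 mod 256 = 174
Complement = 81

81


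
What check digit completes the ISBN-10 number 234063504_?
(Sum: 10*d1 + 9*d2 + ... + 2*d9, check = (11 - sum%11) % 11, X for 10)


Weighted sum: 158
158 mod 11 = 4

Check digit: 7


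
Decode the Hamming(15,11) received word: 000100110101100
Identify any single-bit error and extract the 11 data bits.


Syndrome = 0: no error detected

Data: 00010101100 (no errors)


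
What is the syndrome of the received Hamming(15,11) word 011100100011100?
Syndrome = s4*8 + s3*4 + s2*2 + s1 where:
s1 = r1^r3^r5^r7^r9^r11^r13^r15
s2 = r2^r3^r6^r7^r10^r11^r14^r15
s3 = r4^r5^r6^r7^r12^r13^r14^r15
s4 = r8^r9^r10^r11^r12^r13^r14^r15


s1=0, s2=0, s3=0, s4=1

Syndrome = 8 (error at position 8)


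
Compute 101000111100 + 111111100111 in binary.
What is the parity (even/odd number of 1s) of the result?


101000111100 = 2620
111111100111 = 4071
Sum = 6691 = 1101000100011
1s count = 6

even parity (6 ones in 1101000100011)


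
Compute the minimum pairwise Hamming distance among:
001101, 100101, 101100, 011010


Comparing all pairs, minimum distance: 2
Can detect 1 errors, correct 0 errors

2


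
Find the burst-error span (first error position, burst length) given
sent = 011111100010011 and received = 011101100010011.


XOR: 000010000000000

Burst at position 4, length 1


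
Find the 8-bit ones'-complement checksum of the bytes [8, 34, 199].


Sum = 241 mod 256 = 241
Complement = 14

14


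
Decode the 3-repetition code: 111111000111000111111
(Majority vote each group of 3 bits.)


Groups: 111, 111, 000, 111, 000, 111, 111
Majority votes: 1101011

1101011


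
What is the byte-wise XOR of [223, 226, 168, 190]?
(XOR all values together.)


XOR chain: 223 ^ 226 ^ 168 ^ 190 = 43

43


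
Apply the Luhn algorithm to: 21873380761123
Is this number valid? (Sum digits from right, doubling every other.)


Luhn sum = 56
56 mod 10 = 6

Invalid (Luhn sum mod 10 = 6)


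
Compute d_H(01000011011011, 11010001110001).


XOR: 10010010101010
Count of 1s: 6

6


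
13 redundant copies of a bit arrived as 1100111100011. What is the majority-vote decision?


Ones: 8 out of 13
Threshold: 7

1 (8/13 voted 1)


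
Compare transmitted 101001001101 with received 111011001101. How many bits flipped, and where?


XOR: 010010000000

2 error(s) at position(s): 1, 4


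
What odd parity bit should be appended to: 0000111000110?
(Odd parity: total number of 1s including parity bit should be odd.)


Number of 1s in data: 5
Parity bit: 0

0


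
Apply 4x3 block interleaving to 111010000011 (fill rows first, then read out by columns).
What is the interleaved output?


Matrix:
  111
  010
  000
  011
Read columns: 100011011001

100011011001


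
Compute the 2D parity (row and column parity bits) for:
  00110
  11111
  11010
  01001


Row parities: 0110
Column parities: 01010

Row P: 0110, Col P: 01010, Corner: 0


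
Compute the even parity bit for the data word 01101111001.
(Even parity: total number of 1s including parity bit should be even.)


Number of 1s in data: 7
Parity bit: 1

1


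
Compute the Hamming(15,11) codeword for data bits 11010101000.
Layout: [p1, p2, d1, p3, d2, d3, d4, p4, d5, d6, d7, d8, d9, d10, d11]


Parity bits: p1=1, p2=1, p3=1, p4=0

111110100101000


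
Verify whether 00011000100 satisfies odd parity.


Number of 1s: 3

Yes, parity is correct (3 ones)


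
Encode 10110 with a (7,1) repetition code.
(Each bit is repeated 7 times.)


Each bit -> 7 copies

11111110000000111111111111110000000


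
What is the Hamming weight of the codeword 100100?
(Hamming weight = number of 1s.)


Counting 1s in 100100

2


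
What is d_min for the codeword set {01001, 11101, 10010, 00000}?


Comparing all pairs, minimum distance: 2
Can detect 1 errors, correct 0 errors

2


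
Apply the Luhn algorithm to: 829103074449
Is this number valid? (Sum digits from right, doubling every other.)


Luhn sum = 58
58 mod 10 = 8

Invalid (Luhn sum mod 10 = 8)


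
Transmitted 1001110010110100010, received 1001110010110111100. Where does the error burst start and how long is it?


XOR: 0000000000000011110

Burst at position 14, length 4


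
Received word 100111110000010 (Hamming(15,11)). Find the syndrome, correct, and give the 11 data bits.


Syndrome = 7: error at position 7

Data: 01100000010 (corrected bit 7)


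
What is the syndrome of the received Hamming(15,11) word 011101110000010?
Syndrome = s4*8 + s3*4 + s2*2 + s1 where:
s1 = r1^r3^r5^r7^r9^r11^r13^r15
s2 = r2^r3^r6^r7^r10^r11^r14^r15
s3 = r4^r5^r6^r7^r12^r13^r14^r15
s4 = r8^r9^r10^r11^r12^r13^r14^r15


s1=0, s2=1, s3=0, s4=0

Syndrome = 2 (error at position 2)
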